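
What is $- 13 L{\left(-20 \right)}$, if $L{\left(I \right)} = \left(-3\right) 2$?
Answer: $78$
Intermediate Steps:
$L{\left(I \right)} = -6$
$- 13 L{\left(-20 \right)} = \left(-13\right) \left(-6\right) = 78$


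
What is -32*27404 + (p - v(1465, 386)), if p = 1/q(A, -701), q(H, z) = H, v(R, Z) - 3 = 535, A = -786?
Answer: -689688277/786 ≈ -8.7747e+5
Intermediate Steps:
v(R, Z) = 538 (v(R, Z) = 3 + 535 = 538)
p = -1/786 (p = 1/(-786) = -1/786 ≈ -0.0012723)
-32*27404 + (p - v(1465, 386)) = -32*27404 + (-1/786 - 1*538) = -876928 + (-1/786 - 538) = -876928 - 422869/786 = -689688277/786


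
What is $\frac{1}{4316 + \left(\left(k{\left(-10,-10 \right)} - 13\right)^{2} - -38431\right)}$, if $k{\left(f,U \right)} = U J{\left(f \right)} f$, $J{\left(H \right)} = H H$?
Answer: $\frac{1}{99782916} \approx 1.0022 \cdot 10^{-8}$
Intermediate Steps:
$J{\left(H \right)} = H^{2}$
$k{\left(f,U \right)} = U f^{3}$ ($k{\left(f,U \right)} = U f^{2} f = U f^{3}$)
$\frac{1}{4316 + \left(\left(k{\left(-10,-10 \right)} - 13\right)^{2} - -38431\right)} = \frac{1}{4316 - \left(-38431 - \left(- 10 \left(-10\right)^{3} - 13\right)^{2}\right)} = \frac{1}{4316 + \left(\left(\left(-10\right) \left(-1000\right) - 13\right)^{2} + 38431\right)} = \frac{1}{4316 + \left(\left(10000 - 13\right)^{2} + 38431\right)} = \frac{1}{4316 + \left(9987^{2} + 38431\right)} = \frac{1}{4316 + \left(99740169 + 38431\right)} = \frac{1}{4316 + 99778600} = \frac{1}{99782916}$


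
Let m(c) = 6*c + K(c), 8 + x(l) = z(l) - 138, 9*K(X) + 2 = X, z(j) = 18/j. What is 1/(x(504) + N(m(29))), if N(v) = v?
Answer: 28/869 ≈ 0.032221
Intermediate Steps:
K(X) = -2/9 + X/9
x(l) = -146 + 18/l (x(l) = -8 + (18/l - 138) = -8 + (-138 + 18/l) = -146 + 18/l)
m(c) = -2/9 + 55*c/9 (m(c) = 6*c + (-2/9 + c/9) = -2/9 + 55*c/9)
1/(x(504) + N(m(29))) = 1/((-146 + 18/504) + (-2/9 + (55/9)*29)) = 1/((-146 + 18*(1/504)) + (-2/9 + 1595/9)) = 1/((-146 + 1/28) + 177) = 1/(-4087/28 + 177) = 1/(869/28) = 28/869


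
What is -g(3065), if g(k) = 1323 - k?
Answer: 1742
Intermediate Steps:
-g(3065) = -(1323 - 1*3065) = -(1323 - 3065) = -1*(-1742) = 1742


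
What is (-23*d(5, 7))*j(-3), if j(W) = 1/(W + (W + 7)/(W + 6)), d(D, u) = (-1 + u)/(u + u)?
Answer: 207/35 ≈ 5.9143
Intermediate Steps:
d(D, u) = (-1 + u)/(2*u) (d(D, u) = (-1 + u)/((2*u)) = (-1 + u)*(1/(2*u)) = (-1 + u)/(2*u))
j(W) = 1/(W + (7 + W)/(6 + W))
(-23*d(5, 7))*j(-3) = (-23*(-1 + 7)/(2*7))*((6 - 3)/(7 + (-3)² + 7*(-3))) = (-23*6/(2*7))*(3/(7 + 9 - 21)) = (-23*3/7)*(3/(-5)) = -(-69)*3/35 = -69/7*(-⅗) = 207/35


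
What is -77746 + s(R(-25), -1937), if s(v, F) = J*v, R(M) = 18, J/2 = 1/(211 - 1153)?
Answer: -12206128/157 ≈ -77746.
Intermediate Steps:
J = -1/471 (J = 2/(211 - 1153) = 2/(-942) = 2*(-1/942) = -1/471 ≈ -0.0021231)
s(v, F) = -v/471
-77746 + s(R(-25), -1937) = -77746 - 1/471*18 = -77746 - 6/157 = -12206128/157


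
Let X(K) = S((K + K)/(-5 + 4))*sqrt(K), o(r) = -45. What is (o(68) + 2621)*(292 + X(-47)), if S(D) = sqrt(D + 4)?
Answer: 752192 + 18032*I*sqrt(94) ≈ 7.5219e+5 + 1.7483e+5*I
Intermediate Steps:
S(D) = sqrt(4 + D)
X(K) = sqrt(K)*sqrt(4 - 2*K) (X(K) = sqrt(4 + (K + K)/(-5 + 4))*sqrt(K) = sqrt(4 + (2*K)/(-1))*sqrt(K) = sqrt(4 + (2*K)*(-1))*sqrt(K) = sqrt(4 - 2*K)*sqrt(K) = sqrt(K)*sqrt(4 - 2*K))
(o(68) + 2621)*(292 + X(-47)) = (-45 + 2621)*(292 + sqrt(2)*sqrt(-47)*sqrt(2 - 1*(-47))) = 2576*(292 + sqrt(2)*(I*sqrt(47))*sqrt(2 + 47)) = 2576*(292 + sqrt(2)*(I*sqrt(47))*sqrt(49)) = 2576*(292 + sqrt(2)*(I*sqrt(47))*7) = 2576*(292 + 7*I*sqrt(94)) = 752192 + 18032*I*sqrt(94)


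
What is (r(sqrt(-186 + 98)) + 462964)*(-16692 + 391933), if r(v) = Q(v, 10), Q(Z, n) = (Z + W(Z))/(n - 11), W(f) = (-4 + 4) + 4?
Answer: 173721573360 - 750482*I*sqrt(22) ≈ 1.7372e+11 - 3.5201e+6*I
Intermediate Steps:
W(f) = 4 (W(f) = 0 + 4 = 4)
Q(Z, n) = (4 + Z)/(-11 + n) (Q(Z, n) = (Z + 4)/(n - 11) = (4 + Z)/(-11 + n))
r(v) = -4 - v (r(v) = (4 + v)/(-11 + 10) = (4 + v)/(-1) = -(4 + v) = -4 - v)
(r(sqrt(-186 + 98)) + 462964)*(-16692 + 391933) = ((-4 - sqrt(-186 + 98)) + 462964)*(-16692 + 391933) = ((-4 - sqrt(-88)) + 462964)*375241 = ((-4 - 2*I*sqrt(22)) + 462964)*375241 = (462960 - 2*I*sqrt(22))*375241 = 173721573360 - 750482*I*sqrt(22)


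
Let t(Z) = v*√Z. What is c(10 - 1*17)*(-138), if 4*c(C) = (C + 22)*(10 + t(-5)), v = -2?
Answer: -5175 + 1035*I*√5 ≈ -5175.0 + 2314.3*I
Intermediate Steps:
t(Z) = -2*√Z
c(C) = (10 - 2*I*√5)*(22 + C)/4 (c(C) = ((C + 22)*(10 - 2*I*√5))/4 = ((22 + C)*(10 - 2*I*√5))/4 = ((10 - 2*I*√5)*(22 + C))/4 = (10 - 2*I*√5)*(22 + C)/4)
c(10 - 1*17)*(-138) = (55 + 5*(10 - 1*17)/2 - 11*I*√5 - I*(10 - 1*17)*√5/2)*(-138) = (55 + 5*(10 - 17)/2 - 11*I*√5 - I*(10 - 17)*√5/2)*(-138) = (55 + (5/2)*(-7) - 11*I*√5 - ½*I*(-7)*√5)*(-138) = (55 - 35/2 - 11*I*√5 + 7*I*√5/2)*(-138) = (75/2 - 15*I*√5/2)*(-138) = -5175 + 1035*I*√5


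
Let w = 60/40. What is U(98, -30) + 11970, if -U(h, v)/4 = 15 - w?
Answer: 11916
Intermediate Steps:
w = 3/2 (w = 60*(1/40) = 3/2 ≈ 1.5000)
U(h, v) = -54 (U(h, v) = -4*(15 - 1*3/2) = -4*(15 - 3/2) = -4*27/2 = -54)
U(98, -30) + 11970 = -54 + 11970 = 11916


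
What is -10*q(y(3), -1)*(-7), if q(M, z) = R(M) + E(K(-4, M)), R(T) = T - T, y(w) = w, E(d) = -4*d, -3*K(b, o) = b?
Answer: -1120/3 ≈ -373.33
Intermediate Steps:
K(b, o) = -b/3
R(T) = 0
q(M, z) = -16/3 (q(M, z) = 0 - (-4)*(-4)/3 = 0 - 4*4/3 = 0 - 16/3 = -16/3)
-10*q(y(3), -1)*(-7) = -10*(-16/3)*(-7) = (160/3)*(-7) = -1120/3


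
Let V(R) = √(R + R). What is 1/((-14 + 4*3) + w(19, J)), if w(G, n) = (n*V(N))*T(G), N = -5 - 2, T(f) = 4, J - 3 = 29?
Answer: -1/114690 - 32*I*√14/57345 ≈ -8.7192e-6 - 0.0020879*I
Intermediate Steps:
J = 32 (J = 3 + 29 = 32)
N = -7
V(R) = √2*√R (V(R) = √(2*R) = √2*√R)
w(G, n) = 4*I*n*√14 (w(G, n) = (n*(√2*√(-7)))*4 = (n*(√2*(I*√7)))*4 = (n*(I*√14))*4 = (I*n*√14)*4 = 4*I*n*√14)
1/((-14 + 4*3) + w(19, J)) = 1/((-14 + 4*3) + 4*I*32*√14) = 1/((-14 + 12) + 128*I*√14) = 1/(-2 + 128*I*√14)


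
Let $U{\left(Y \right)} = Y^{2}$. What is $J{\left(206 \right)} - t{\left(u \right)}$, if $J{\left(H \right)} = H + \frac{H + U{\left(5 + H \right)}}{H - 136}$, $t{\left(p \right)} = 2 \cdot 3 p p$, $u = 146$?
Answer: $- \frac{8893573}{70} \approx -1.2705 \cdot 10^{5}$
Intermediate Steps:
$t{\left(p \right)} = 6 p^{2}$ ($t{\left(p \right)} = 6 p p = 6 p^{2}$)
$J{\left(H \right)} = H + \frac{H + \left(5 + H\right)^{2}}{-136 + H}$ ($J{\left(H \right)} = H + \frac{H + \left(5 + H\right)^{2}}{H - 136} = H + \frac{H + \left(5 + H\right)^{2}}{-136 + H}$)
$J{\left(206 \right)} - t{\left(u \right)} = \frac{25 - 25750 + 2 \cdot 206^{2}}{-136 + 206} - 6 \cdot 146^{2} = \frac{25 - 25750 + 2 \cdot 42436}{70} - 6 \cdot 21316 = \frac{25 - 25750 + 84872}{70} - 127896 = \frac{1}{70} \cdot 59147 - 127896 = \frac{59147}{70} - 127896 = - \frac{8893573}{70}$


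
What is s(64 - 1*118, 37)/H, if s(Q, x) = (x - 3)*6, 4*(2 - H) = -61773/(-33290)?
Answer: 27164640/204547 ≈ 132.80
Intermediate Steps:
H = 204547/133160 (H = 2 - (-61773)/(4*(-33290)) = 2 - (-61773)*(-1)/(4*33290) = 2 - ¼*61773/33290 = 2 - 61773/133160 = 204547/133160 ≈ 1.5361)
s(Q, x) = -18 + 6*x (s(Q, x) = (-3 + x)*6 = -18 + 6*x)
s(64 - 1*118, 37)/H = (-18 + 6*37)/(204547/133160) = (-18 + 222)*(133160/204547) = 204*(133160/204547) = 27164640/204547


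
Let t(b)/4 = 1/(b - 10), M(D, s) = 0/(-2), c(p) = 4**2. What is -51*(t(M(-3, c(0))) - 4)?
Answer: 1122/5 ≈ 224.40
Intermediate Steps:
c(p) = 16
M(D, s) = 0 (M(D, s) = 0*(-1/2) = 0)
t(b) = 4/(-10 + b) (t(b) = 4/(b - 10) = 4/(-10 + b))
-51*(t(M(-3, c(0))) - 4) = -51*(4/(-10 + 0) - 4) = -51*(4/(-10) - 4) = -51*(4*(-1/10) - 4) = -51*(-2/5 - 4) = -51*(-22/5) = 1122/5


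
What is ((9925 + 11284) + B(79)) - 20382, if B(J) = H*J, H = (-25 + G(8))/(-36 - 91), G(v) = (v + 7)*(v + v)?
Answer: 88044/127 ≈ 693.26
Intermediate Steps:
G(v) = 2*v*(7 + v) (G(v) = (7 + v)*(2*v) = 2*v*(7 + v))
H = -215/127 (H = (-25 + 2*8*(7 + 8))/(-36 - 91) = (-25 + 2*8*15)/(-127) = (-25 + 240)*(-1/127) = 215*(-1/127) = -215/127 ≈ -1.6929)
B(J) = -215*J/127
((9925 + 11284) + B(79)) - 20382 = ((9925 + 11284) - 215/127*79) - 20382 = (21209 - 16985/127) - 20382 = 2676558/127 - 20382 = 88044/127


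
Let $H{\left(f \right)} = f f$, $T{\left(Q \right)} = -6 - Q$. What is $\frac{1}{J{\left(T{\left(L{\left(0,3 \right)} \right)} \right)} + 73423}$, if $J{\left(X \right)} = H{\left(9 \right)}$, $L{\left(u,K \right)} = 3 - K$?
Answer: $\frac{1}{73504} \approx 1.3605 \cdot 10^{-5}$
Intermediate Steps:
$H{\left(f \right)} = f^{2}$
$J{\left(X \right)} = 81$ ($J{\left(X \right)} = 9^{2} = 81$)
$\frac{1}{J{\left(T{\left(L{\left(0,3 \right)} \right)} \right)} + 73423} = \frac{1}{81 + 73423} = \frac{1}{73504}$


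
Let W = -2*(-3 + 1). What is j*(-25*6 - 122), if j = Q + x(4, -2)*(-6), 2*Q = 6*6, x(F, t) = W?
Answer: 1632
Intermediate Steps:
W = 4 (W = -2*(-2) = 4)
x(F, t) = 4
Q = 18 (Q = (6*6)/2 = (½)*36 = 18)
j = -6 (j = 18 + 4*(-6) = 18 - 24 = -6)
j*(-25*6 - 122) = -6*(-25*6 - 122) = -6*(-150 - 122) = -6*(-272) = 1632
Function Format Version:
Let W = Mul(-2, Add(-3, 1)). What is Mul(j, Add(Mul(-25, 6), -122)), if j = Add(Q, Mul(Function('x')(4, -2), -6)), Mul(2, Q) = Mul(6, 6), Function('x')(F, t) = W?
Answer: 1632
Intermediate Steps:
W = 4 (W = Mul(-2, -2) = 4)
Function('x')(F, t) = 4
Q = 18 (Q = Mul(Rational(1, 2), Mul(6, 6)) = Mul(Rational(1, 2), 36) = 18)
j = -6 (j = Add(18, Mul(4, -6)) = Add(18, -24) = -6)
Mul(j, Add(Mul(-25, 6), -122)) = Mul(-6, Add(Mul(-25, 6), -122)) = Mul(-6, Add(-150, -122)) = Mul(-6, -272) = 1632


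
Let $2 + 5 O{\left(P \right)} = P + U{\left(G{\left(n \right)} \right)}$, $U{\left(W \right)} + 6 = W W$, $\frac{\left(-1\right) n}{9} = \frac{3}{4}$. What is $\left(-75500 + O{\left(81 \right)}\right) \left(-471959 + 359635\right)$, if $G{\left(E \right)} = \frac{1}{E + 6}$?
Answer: $\frac{381545195948}{45} \approx 8.4788 \cdot 10^{9}$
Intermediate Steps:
$n = - \frac{27}{4}$ ($n = - 9 \cdot \frac{3}{4} = - 9 \cdot 3 \cdot \frac{1}{4} = \left(-9\right) \frac{3}{4} = - \frac{27}{4} \approx -6.75$)
$G{\left(E \right)} = \frac{1}{6 + E}$
$U{\left(W \right)} = -6 + W^{2}$ ($U{\left(W \right)} = -6 + W W = -6 + W^{2}$)
$O{\left(P \right)} = - \frac{56}{45} + \frac{P}{5}$ ($O{\left(P \right)} = - \frac{2}{5} + \frac{P - \left(6 - \left(\frac{1}{6 - \frac{27}{4}}\right)^{2}\right)}{5} = - \frac{2}{5} + \frac{P - \left(6 - \left(\frac{1}{- \frac{3}{4}}\right)^{2}\right)}{5} = - \frac{2}{5} + \frac{P - \left(6 - \left(- \frac{4}{3}\right)^{2}\right)}{5} = - \frac{2}{5} + \frac{P + \left(-6 + \frac{16}{9}\right)}{5} = - \frac{2}{5} + \frac{P - \frac{38}{9}}{5} = - \frac{2}{5} + \frac{- \frac{38}{9} + P}{5} = - \frac{2}{5} + \left(- \frac{38}{45} + \frac{P}{5}\right) = - \frac{56}{45} + \frac{P}{5}$)
$\left(-75500 + O{\left(81 \right)}\right) \left(-471959 + 359635\right) = \left(-75500 + \left(- \frac{56}{45} + \frac{1}{5} \cdot 81\right)\right) \left(-471959 + 359635\right) = \left(-75500 + \left(- \frac{56}{45} + \frac{81}{5}\right)\right) \left(-112324\right) = \left(-75500 + \frac{673}{45}\right) \left(-112324\right) = \left(- \frac{3396827}{45}\right) \left(-112324\right) = \frac{381545195948}{45}$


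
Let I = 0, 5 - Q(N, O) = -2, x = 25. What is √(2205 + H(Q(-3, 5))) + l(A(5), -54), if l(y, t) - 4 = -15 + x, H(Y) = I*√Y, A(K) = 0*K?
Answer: 14 + 21*√5 ≈ 60.957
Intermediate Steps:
Q(N, O) = 7 (Q(N, O) = 5 - 1*(-2) = 5 + 2 = 7)
A(K) = 0
H(Y) = 0 (H(Y) = 0*√Y = 0)
l(y, t) = 14 (l(y, t) = 4 + (-15 + 25) = 4 + 10 = 14)
√(2205 + H(Q(-3, 5))) + l(A(5), -54) = √(2205 + 0) + 14 = √2205 + 14 = 21*√5 + 14 = 14 + 21*√5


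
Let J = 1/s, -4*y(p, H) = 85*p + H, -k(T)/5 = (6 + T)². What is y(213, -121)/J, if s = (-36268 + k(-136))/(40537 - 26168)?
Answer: 542972928/14369 ≈ 37788.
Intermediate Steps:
k(T) = -5*(6 + T)²
s = -120768/14369 (s = (-36268 - 5*(6 - 136)²)/(40537 - 26168) = (-36268 - 5*(-130)²)/14369 = (-36268 - 5*16900)*(1/14369) = (-36268 - 84500)*(1/14369) = -120768*1/14369 = -120768/14369 ≈ -8.4048)
y(p, H) = -85*p/4 - H/4 (y(p, H) = -(85*p + H)/4 = -(H + 85*p)/4 = -85*p/4 - H/4)
J = -14369/120768 (J = 1/(-120768/14369) = -14369/120768 ≈ -0.11898)
y(213, -121)/J = (-85/4*213 - ¼*(-121))/(-14369/120768) = (-18105/4 + 121/4)*(-120768/14369) = -4496*(-120768/14369) = 542972928/14369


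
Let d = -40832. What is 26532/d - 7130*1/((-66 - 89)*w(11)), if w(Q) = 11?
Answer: 36055/10208 ≈ 3.5320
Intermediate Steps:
26532/d - 7130*1/((-66 - 89)*w(11)) = 26532/(-40832) - 7130*1/(11*(-66 - 89)) = 26532*(-1/40832) - 7130/(11*(-155)) = -603/928 - 7130/(-1705) = -603/928 - 7130*(-1/1705) = -603/928 + 46/11 = 36055/10208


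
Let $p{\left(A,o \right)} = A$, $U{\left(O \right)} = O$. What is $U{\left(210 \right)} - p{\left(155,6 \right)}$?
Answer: $55$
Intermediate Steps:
$U{\left(210 \right)} - p{\left(155,6 \right)} = 210 - 155 = 55$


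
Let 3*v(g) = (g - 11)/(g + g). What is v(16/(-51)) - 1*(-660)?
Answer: 63937/96 ≈ 666.01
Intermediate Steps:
v(g) = (-11 + g)/(6*g) (v(g) = ((g - 11)/(g + g))/3 = ((-11 + g)/((2*g)))/3 = ((-11 + g)*(1/(2*g)))/3 = ((-11 + g)/(2*g))/3 = (-11 + g)/(6*g))
v(16/(-51)) - 1*(-660) = (-11 + 16/(-51))/(6*((16/(-51)))) - 1*(-660) = (-11 + 16*(-1/51))/(6*((16*(-1/51)))) + 660 = (-11 - 16/51)/(6*(-16/51)) + 660 = (1/6)*(-51/16)*(-577/51) + 660 = 577/96 + 660 = 63937/96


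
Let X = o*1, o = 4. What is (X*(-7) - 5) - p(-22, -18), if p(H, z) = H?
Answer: -11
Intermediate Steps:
X = 4 (X = 4*1 = 4)
(X*(-7) - 5) - p(-22, -18) = (4*(-7) - 5) - 1*(-22) = (-28 - 5) + 22 = -33 + 22 = -11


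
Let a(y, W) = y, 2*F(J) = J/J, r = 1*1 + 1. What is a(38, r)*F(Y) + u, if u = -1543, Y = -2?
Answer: -1524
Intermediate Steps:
r = 2 (r = 1 + 1 = 2)
F(J) = 1/2 (F(J) = (J/J)/2 = (1/2)*1 = 1/2)
a(38, r)*F(Y) + u = 38*(1/2) - 1543 = 19 - 1543 = -1524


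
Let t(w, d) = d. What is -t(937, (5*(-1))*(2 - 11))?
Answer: -45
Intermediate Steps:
-t(937, (5*(-1))*(2 - 11)) = -5*(-1)*(2 - 11) = -(-5)*(-9) = -1*45 = -45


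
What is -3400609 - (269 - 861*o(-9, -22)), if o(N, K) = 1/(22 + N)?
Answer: -44210553/13 ≈ -3.4008e+6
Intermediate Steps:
-3400609 - (269 - 861*o(-9, -22)) = -3400609 - (269 - 861/(22 - 9)) = -3400609 - (269 - 861/13) = -3400609 - 1*2636/13 = -3400609 - 2636/13 = -44210553/13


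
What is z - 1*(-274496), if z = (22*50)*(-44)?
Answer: 226096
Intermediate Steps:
z = -48400 (z = 1100*(-44) = -48400)
z - 1*(-274496) = -48400 - 1*(-274496) = -48400 + 274496 = 226096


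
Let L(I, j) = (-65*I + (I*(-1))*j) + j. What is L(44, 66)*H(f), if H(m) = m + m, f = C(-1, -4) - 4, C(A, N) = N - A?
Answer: 79772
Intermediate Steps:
f = -7 (f = (-4 - 1*(-1)) - 4 = (-4 + 1) - 4 = -3 - 4 = -7)
H(m) = 2*m
L(I, j) = j - 65*I - I*j (L(I, j) = (-65*I + (-I)*j) + j = (-65*I - I*j) + j = j - 65*I - I*j)
L(44, 66)*H(f) = (66 - 65*44 - 1*44*66)*(2*(-7)) = (66 - 2860 - 2904)*(-14) = -5698*(-14) = 79772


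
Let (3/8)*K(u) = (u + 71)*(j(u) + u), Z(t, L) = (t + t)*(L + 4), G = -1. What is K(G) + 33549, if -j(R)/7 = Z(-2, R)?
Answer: 147127/3 ≈ 49042.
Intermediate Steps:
Z(t, L) = 2*t*(4 + L) (Z(t, L) = (2*t)*(4 + L) = 2*t*(4 + L))
j(R) = 112 + 28*R (j(R) = -14*(-2)*(4 + R) = -7*(-16 - 4*R) = 112 + 28*R)
K(u) = 8*(71 + u)*(112 + 29*u)/3 (K(u) = 8*((u + 71)*((112 + 28*u) + u))/3 = 8*((71 + u)*(112 + 29*u))/3 = 8*(71 + u)*(112 + 29*u)/3)
K(G) + 33549 = (63616/3 + (232/3)*(-1)**2 + (17368/3)*(-1)) + 33549 = (63616/3 + (232/3)*1 - 17368/3) + 33549 = (63616/3 + 232/3 - 17368/3) + 33549 = 46480/3 + 33549 = 147127/3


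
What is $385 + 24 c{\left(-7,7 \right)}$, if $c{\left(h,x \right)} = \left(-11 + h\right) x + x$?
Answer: $-2471$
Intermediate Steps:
$c{\left(h,x \right)} = x + x \left(-11 + h\right)$ ($c{\left(h,x \right)} = x \left(-11 + h\right) + x = x + x \left(-11 + h\right)$)
$385 + 24 c{\left(-7,7 \right)} = 385 + 24 \cdot 7 \left(-10 - 7\right) = 385 + 24 \cdot 7 \left(-17\right) = 385 + 24 \left(-119\right) = 385 - 2856 = -2471$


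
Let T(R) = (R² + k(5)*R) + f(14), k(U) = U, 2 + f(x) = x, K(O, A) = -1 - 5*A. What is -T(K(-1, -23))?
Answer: -13578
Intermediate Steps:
f(x) = -2 + x
T(R) = 12 + R² + 5*R (T(R) = (R² + 5*R) + (-2 + 14) = (R² + 5*R) + 12 = 12 + R² + 5*R)
-T(K(-1, -23)) = -(12 + (-1 - 5*(-23))² + 5*(-1 - 5*(-23))) = -(12 + (-1 + 115)² + 5*(-1 + 115)) = -(12 + 114² + 5*114) = -(12 + 12996 + 570) = -1*13578 = -13578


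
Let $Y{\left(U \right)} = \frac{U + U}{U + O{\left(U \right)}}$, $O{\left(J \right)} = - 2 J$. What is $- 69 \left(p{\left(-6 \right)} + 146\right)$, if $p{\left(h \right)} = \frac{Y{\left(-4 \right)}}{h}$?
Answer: $-10097$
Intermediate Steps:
$Y{\left(U \right)} = -2$ ($Y{\left(U \right)} = \frac{U + U}{U - 2 U} = \frac{2 U}{\left(-1\right) U} = 2 U \left(- \frac{1}{U}\right) = -2$)
$p{\left(h \right)} = - \frac{2}{h}$
$- 69 \left(p{\left(-6 \right)} + 146\right) = - 69 \left(- \frac{2}{-6} + 146\right) = - 69 \left(\left(-2\right) \left(- \frac{1}{6}\right) + 146\right) = - 69 \left(\frac{1}{3} + 146\right) = \left(-69\right) \frac{439}{3} = -10097$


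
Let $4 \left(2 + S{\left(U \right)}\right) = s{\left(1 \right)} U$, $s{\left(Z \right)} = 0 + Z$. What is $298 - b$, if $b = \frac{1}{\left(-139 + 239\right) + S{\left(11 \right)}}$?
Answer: $\frac{120090}{403} \approx 297.99$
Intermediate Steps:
$s{\left(Z \right)} = Z$
$S{\left(U \right)} = -2 + \frac{U}{4}$ ($S{\left(U \right)} = -2 + \frac{1 U}{4} = -2 + \frac{U}{4}$)
$b = \frac{4}{403}$ ($b = \frac{1}{\left(-139 + 239\right) + \left(-2 + \frac{1}{4} \cdot 11\right)} = \frac{1}{100 + \left(-2 + \frac{11}{4}\right)} = \frac{1}{100 + \frac{3}{4}} = \frac{1}{\frac{403}{4}} = \frac{4}{403} \approx 0.0099256$)
$298 - b = 298 - \frac{4}{403} = \frac{120090}{403}$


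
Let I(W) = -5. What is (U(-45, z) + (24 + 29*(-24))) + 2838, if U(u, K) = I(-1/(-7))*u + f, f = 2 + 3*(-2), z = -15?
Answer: 2387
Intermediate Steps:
f = -4 (f = 2 - 6 = -4)
U(u, K) = -4 - 5*u (U(u, K) = -5*u - 4 = -4 - 5*u)
(U(-45, z) + (24 + 29*(-24))) + 2838 = ((-4 - 5*(-45)) + (24 + 29*(-24))) + 2838 = ((-4 + 225) + (24 - 696)) + 2838 = (221 - 672) + 2838 = -451 + 2838 = 2387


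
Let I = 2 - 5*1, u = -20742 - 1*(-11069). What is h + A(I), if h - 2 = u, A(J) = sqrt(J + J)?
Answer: -9671 + I*sqrt(6) ≈ -9671.0 + 2.4495*I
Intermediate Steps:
u = -9673 (u = -20742 + 11069 = -9673)
I = -3 (I = 2 - 5 = -3)
A(J) = sqrt(2)*sqrt(J) (A(J) = sqrt(2*J) = sqrt(2)*sqrt(J))
h = -9671 (h = 2 - 9673 = -9671)
h + A(I) = -9671 + sqrt(2)*sqrt(-3) = -9671 + sqrt(2)*(I*sqrt(3)) = -9671 + I*sqrt(6)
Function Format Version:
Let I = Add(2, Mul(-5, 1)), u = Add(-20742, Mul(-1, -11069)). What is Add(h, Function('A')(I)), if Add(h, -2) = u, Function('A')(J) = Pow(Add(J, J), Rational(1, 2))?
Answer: Add(-9671, Mul(I, Pow(6, Rational(1, 2)))) ≈ Add(-9671.0, Mul(2.4495, I))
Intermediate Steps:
u = -9673 (u = Add(-20742, 11069) = -9673)
I = -3 (I = Add(2, -5) = -3)
Function('A')(J) = Mul(Pow(2, Rational(1, 2)), Pow(J, Rational(1, 2))) (Function('A')(J) = Pow(Mul(2, J), Rational(1, 2)) = Mul(Pow(2, Rational(1, 2)), Pow(J, Rational(1, 2))))
h = -9671 (h = Add(2, -9673) = -9671)
Add(h, Function('A')(I)) = Add(-9671, Mul(Pow(2, Rational(1, 2)), Pow(-3, Rational(1, 2)))) = Add(-9671, Mul(Pow(2, Rational(1, 2)), Mul(I, Pow(3, Rational(1, 2))))) = Add(-9671, Mul(I, Pow(6, Rational(1, 2))))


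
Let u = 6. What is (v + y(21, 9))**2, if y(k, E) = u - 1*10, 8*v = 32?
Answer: 0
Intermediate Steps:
v = 4 (v = (1/8)*32 = 4)
y(k, E) = -4 (y(k, E) = 6 - 1*10 = 6 - 10 = -4)
(v + y(21, 9))**2 = (4 - 4)**2 = 0**2 = 0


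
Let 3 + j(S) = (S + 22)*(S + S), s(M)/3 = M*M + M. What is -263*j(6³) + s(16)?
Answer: -27039003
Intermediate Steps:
s(M) = 3*M + 3*M² (s(M) = 3*(M*M + M) = 3*(M² + M) = 3*(M + M²) = 3*M + 3*M²)
j(S) = -3 + 2*S*(22 + S) (j(S) = -3 + (S + 22)*(S + S) = -3 + (22 + S)*(2*S) = -3 + 2*S*(22 + S))
-263*j(6³) + s(16) = -263*(-3 + 2*(6³)² + 44*6³) + 3*16*(1 + 16) = -263*(-3 + 2*216² + 44*216) + 3*16*17 = -263*(-3 + 2*46656 + 9504) + 816 = -263*(-3 + 93312 + 9504) + 816 = -263*102813 + 816 = -27039819 + 816 = -27039003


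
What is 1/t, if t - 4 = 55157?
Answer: 1/55161 ≈ 1.8129e-5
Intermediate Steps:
t = 55161 (t = 4 + 55157 = 55161)
1/t = 1/55161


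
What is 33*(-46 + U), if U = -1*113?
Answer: -5247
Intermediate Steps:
U = -113
33*(-46 + U) = 33*(-46 - 113) = 33*(-159) = -5247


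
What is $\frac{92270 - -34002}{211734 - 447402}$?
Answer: $- \frac{31568}{58917} \approx -0.5358$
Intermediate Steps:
$\frac{92270 - -34002}{211734 - 447402} = \frac{92270 + 34002}{-235668} = 126272 \left(- \frac{1}{235668}\right) = - \frac{31568}{58917}$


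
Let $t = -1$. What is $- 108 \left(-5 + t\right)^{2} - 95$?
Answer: $-3983$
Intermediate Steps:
$- 108 \left(-5 + t\right)^{2} - 95 = - 108 \left(-5 - 1\right)^{2} - 95 = - 108 \left(-6\right)^{2} - 95 = \left(-108\right) 36 - 95 = -3888 - 95 = -3983$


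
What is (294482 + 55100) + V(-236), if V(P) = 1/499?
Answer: 174441419/499 ≈ 3.4958e+5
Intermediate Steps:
V(P) = 1/499
(294482 + 55100) + V(-236) = (294482 + 55100) + 1/499 = 349582 + 1/499 = 174441419/499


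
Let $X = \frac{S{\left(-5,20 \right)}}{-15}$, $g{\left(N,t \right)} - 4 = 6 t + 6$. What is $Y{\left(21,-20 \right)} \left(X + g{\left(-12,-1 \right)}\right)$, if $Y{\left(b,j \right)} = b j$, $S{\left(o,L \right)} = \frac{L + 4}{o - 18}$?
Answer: $- \frac{39312}{23} \approx -1709.2$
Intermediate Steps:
$g{\left(N,t \right)} = 10 + 6 t$ ($g{\left(N,t \right)} = 4 + \left(6 t + 6\right) = 4 + \left(6 + 6 t\right) = 10 + 6 t$)
$S{\left(o,L \right)} = \frac{4 + L}{-18 + o}$
$X = \frac{8}{115}$ ($X = \frac{\frac{1}{-18 - 5} \left(4 + 20\right)}{-15} = \frac{1}{-23} \cdot 24 \left(- \frac{1}{15}\right) = \left(- \frac{1}{23}\right) 24 \left(- \frac{1}{15}\right) = \left(- \frac{24}{23}\right) \left(- \frac{1}{15}\right) = \frac{8}{115} \approx 0.069565$)
$Y{\left(21,-20 \right)} \left(X + g{\left(-12,-1 \right)}\right) = 21 \left(-20\right) \left(\frac{8}{115} + \left(10 + 6 \left(-1\right)\right)\right) = - 420 \left(\frac{8}{115} + \left(10 - 6\right)\right) = - 420 \left(\frac{8}{115} + 4\right) = \left(-420\right) \frac{468}{115} = - \frac{39312}{23}$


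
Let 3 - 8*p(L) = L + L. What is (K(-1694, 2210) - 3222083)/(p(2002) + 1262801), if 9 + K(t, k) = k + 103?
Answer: -25758232/10098407 ≈ -2.5507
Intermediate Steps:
K(t, k) = 94 + k (K(t, k) = -9 + (k + 103) = -9 + (103 + k) = 94 + k)
p(L) = 3/8 - L/4 (p(L) = 3/8 - (L + L)/8 = 3/8 - L/4)
(K(-1694, 2210) - 3222083)/(p(2002) + 1262801) = ((94 + 2210) - 3222083)/((3/8 - ¼*2002) + 1262801) = (2304 - 3222083)/((3/8 - 1001/2) + 1262801) = -3219779/(-4001/8 + 1262801) = -3219779/10098407/8 = -3219779*8/10098407 = -25758232/10098407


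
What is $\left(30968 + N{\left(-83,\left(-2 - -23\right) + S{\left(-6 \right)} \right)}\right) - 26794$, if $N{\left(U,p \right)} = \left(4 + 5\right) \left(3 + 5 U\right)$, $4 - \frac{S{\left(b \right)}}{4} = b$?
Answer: $466$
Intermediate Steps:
$S{\left(b \right)} = 16 - 4 b$
$N{\left(U,p \right)} = 27 + 45 U$ ($N{\left(U,p \right)} = 9 \left(3 + 5 U\right) = 27 + 45 U$)
$\left(30968 + N{\left(-83,\left(-2 - -23\right) + S{\left(-6 \right)} \right)}\right) - 26794 = \left(30968 + \left(27 + 45 \left(-83\right)\right)\right) - 26794 = \left(30968 + \left(27 - 3735\right)\right) - 26794 = \left(30968 - 3708\right) - 26794 = 27260 - 26794 = 466$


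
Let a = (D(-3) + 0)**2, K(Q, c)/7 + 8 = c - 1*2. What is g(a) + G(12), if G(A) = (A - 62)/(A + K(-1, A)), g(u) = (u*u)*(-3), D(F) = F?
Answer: -3184/13 ≈ -244.92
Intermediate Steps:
K(Q, c) = -70 + 7*c (K(Q, c) = -56 + 7*(c - 1*2) = -56 + 7*(c - 2) = -56 + 7*(-2 + c) = -56 + (-14 + 7*c) = -70 + 7*c)
a = 9 (a = (-3 + 0)**2 = (-3)**2 = 9)
g(u) = -3*u**2 (g(u) = u**2*(-3) = -3*u**2)
G(A) = (-62 + A)/(-70 + 8*A) (G(A) = (A - 62)/(A + (-70 + 7*A)) = (-62 + A)/(-70 + 8*A))
g(a) + G(12) = -3*9**2 + (-62 + 12)/(2*(-35 + 4*12)) = -3*81 + (1/2)*(-50)/(-35 + 48) = -243 + (1/2)*(-50)/13 = -243 + (1/2)*(1/13)*(-50) = -243 - 25/13 = -3184/13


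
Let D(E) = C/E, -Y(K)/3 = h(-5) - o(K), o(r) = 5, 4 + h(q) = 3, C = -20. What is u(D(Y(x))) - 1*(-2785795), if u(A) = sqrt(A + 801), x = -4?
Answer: 2785795 + sqrt(7199)/3 ≈ 2.7858e+6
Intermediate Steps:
h(q) = -1 (h(q) = -4 + 3 = -1)
Y(K) = 18 (Y(K) = -3*(-1 - 1*5) = -3*(-1 - 5) = -3*(-6) = 18)
D(E) = -20/E
u(A) = sqrt(801 + A)
u(D(Y(x))) - 1*(-2785795) = sqrt(801 - 20/18) - 1*(-2785795) = sqrt(801 - 20*1/18) + 2785795 = sqrt(801 - 10/9) + 2785795 = sqrt(7199/9) + 2785795 = sqrt(7199)/3 + 2785795 = 2785795 + sqrt(7199)/3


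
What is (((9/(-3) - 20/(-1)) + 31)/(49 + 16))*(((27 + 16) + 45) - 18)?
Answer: 672/13 ≈ 51.692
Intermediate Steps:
(((9/(-3) - 20/(-1)) + 31)/(49 + 16))*(((27 + 16) + 45) - 18) = (((9*(-⅓) - 20*(-1)) + 31)/65)*((43 + 45) - 18) = (((-3 + 20) + 31)*(1/65))*(88 - 18) = ((17 + 31)*(1/65))*70 = (48*(1/65))*70 = (48/65)*70 = 672/13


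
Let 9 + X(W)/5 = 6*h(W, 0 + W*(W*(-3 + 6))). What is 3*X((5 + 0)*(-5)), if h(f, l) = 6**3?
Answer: 19305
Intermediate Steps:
h(f, l) = 216
X(W) = 6435 (X(W) = -45 + 5*(6*216) = -45 + 5*1296 = -45 + 6480 = 6435)
3*X((5 + 0)*(-5)) = 3*6435 = 19305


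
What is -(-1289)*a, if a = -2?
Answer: -2578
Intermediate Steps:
-(-1289)*a = -(-1289)*(-2) = -1*2578 = -2578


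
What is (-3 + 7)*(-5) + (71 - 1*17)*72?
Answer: 3868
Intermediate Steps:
(-3 + 7)*(-5) + (71 - 1*17)*72 = 4*(-5) + (71 - 17)*72 = -20 + 54*72 = -20 + 3888 = 3868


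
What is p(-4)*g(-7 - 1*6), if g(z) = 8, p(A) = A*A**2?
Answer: -512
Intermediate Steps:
p(A) = A**3
p(-4)*g(-7 - 1*6) = (-4)**3*8 = -64*8 = -512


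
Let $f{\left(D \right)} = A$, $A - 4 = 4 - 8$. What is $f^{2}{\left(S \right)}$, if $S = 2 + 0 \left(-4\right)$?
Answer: $0$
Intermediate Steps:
$S = 2$ ($S = 2 + 0 = 2$)
$A = 0$ ($A = 4 + \left(4 - 8\right) = 4 - 4 = 0$)
$f{\left(D \right)} = 0$
$f^{2}{\left(S \right)} = 0^{2} = 0$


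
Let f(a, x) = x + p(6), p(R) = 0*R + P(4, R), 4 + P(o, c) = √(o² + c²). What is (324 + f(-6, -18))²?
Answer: 91256 + 1208*√13 ≈ 95612.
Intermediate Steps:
P(o, c) = -4 + √(c² + o²) (P(o, c) = -4 + √(o² + c²) = -4 + √(c² + o²))
p(R) = -4 + √(16 + R²) (p(R) = 0*R + (-4 + √(R² + 4²)) = 0 + (-4 + √(R² + 16)) = 0 + (-4 + √(16 + R²)) = -4 + √(16 + R²))
f(a, x) = -4 + x + 2*√13 (f(a, x) = x + (-4 + √(16 + 6²)) = x + (-4 + √(16 + 36)) = x + (-4 + √52) = x + (-4 + 2*√13) = -4 + x + 2*√13)
(324 + f(-6, -18))² = (324 + (-4 - 18 + 2*√13))² = (324 + (-22 + 2*√13))² = (302 + 2*√13)²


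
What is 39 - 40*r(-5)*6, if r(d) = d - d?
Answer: 39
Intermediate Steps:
r(d) = 0
39 - 40*r(-5)*6 = 39 - 0*6 = 39 - 40*0 = 39 + 0 = 39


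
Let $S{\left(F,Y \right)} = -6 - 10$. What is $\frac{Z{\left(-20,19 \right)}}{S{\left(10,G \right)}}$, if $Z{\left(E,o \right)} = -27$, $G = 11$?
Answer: $\frac{27}{16} \approx 1.6875$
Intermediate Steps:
$S{\left(F,Y \right)} = -16$
$\frac{Z{\left(-20,19 \right)}}{S{\left(10,G \right)}} = - \frac{27}{-16} = \left(-27\right) \left(- \frac{1}{16}\right) = \frac{27}{16}$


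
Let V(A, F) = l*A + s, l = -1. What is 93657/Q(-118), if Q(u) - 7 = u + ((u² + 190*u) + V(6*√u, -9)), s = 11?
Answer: -201268893/18473866 + 280971*I*√118/36947732 ≈ -10.895 + 0.082607*I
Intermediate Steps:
V(A, F) = 11 - A (V(A, F) = -A + 11 = 11 - A)
Q(u) = 18 + u² - 6*√u + 191*u (Q(u) = 7 + (u + ((u² + 190*u) + (11 - 6*√u))) = 7 + (u + (11 + u² - 6*√u + 190*u)) = 7 + (11 + u² - 6*√u + 191*u) = 18 + u² - 6*√u + 191*u)
93657/Q(-118) = 93657/(18 + (-118)² - 6*I*√118 + 191*(-118)) = 93657/(18 + 13924 - 6*I*√118 - 22538) = 93657/(-8596 - 6*I*√118)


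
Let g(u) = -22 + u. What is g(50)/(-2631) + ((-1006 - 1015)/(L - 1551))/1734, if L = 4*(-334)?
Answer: -14983597/1463437622 ≈ -0.010239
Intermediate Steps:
L = -1336
g(50)/(-2631) + ((-1006 - 1015)/(L - 1551))/1734 = (-22 + 50)/(-2631) + ((-1006 - 1015)/(-1336 - 1551))/1734 = 28*(-1/2631) - 2021/(-2887)*(1/1734) = -28/2631 - 2021*(-1/2887)*(1/1734) = -28/2631 + (2021/2887)*(1/1734) = -28/2631 + 2021/5006058 = -14983597/1463437622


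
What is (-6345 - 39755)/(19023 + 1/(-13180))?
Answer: -607598000/250723139 ≈ -2.4234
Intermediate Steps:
(-6345 - 39755)/(19023 + 1/(-13180)) = -46100/(19023 - 1/13180) = -46100/250723139/13180 = -46100*13180/250723139 = -607598000/250723139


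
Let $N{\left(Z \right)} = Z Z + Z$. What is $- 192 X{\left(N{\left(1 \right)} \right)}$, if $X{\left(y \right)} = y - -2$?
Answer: $-768$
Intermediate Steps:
$N{\left(Z \right)} = Z + Z^{2}$ ($N{\left(Z \right)} = Z^{2} + Z = Z + Z^{2}$)
$X{\left(y \right)} = 2 + y$ ($X{\left(y \right)} = y + 2 = 2 + y$)
$- 192 X{\left(N{\left(1 \right)} \right)} = - 192 \left(2 + 1 \left(1 + 1\right)\right) = - 192 \left(2 + 1 \cdot 2\right) = - 192 \left(2 + 2\right) = \left(-192\right) 4 = -768$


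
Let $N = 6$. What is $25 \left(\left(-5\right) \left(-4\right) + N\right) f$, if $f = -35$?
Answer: $-22750$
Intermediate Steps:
$25 \left(\left(-5\right) \left(-4\right) + N\right) f = 25 \left(\left(-5\right) \left(-4\right) + 6\right) \left(-35\right) = 25 \left(20 + 6\right) \left(-35\right) = 25 \cdot 26 \left(-35\right) = 650 \left(-35\right) = -22750$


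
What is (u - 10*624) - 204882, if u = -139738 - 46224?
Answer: -397084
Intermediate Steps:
u = -185962
(u - 10*624) - 204882 = (-185962 - 10*624) - 204882 = (-185962 - 6240) - 204882 = -192202 - 204882 = -397084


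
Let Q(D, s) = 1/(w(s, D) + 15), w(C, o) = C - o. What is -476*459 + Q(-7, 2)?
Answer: -5243615/24 ≈ -2.1848e+5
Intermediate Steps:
Q(D, s) = 1/(15 + s - D) (Q(D, s) = 1/((s - D) + 15) = 1/(15 + s - D))
-476*459 + Q(-7, 2) = -476*459 + 1/(15 + 2 - 1*(-7)) = -218484 + 1/(15 + 2 + 7) = -218484 + 1/24 = -5243615/24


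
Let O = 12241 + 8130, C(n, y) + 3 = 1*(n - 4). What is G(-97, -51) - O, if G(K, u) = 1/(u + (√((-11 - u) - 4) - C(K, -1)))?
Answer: -1201888/59 ≈ -20371.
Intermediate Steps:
C(n, y) = -7 + n (C(n, y) = -3 + 1*(n - 4) = -3 + 1*(-4 + n) = -3 + (-4 + n) = -7 + n)
O = 20371
G(K, u) = 1/(7 + u + √(-15 - u) - K) (G(K, u) = 1/(u + (√((-11 - u) - 4) - (-7 + K))) = 1/(u + (√(-15 - u) + (7 - K))) = 1/(u + (7 + √(-15 - u) - K)) = 1/(7 + u + √(-15 - u) - K))
G(-97, -51) - O = 1/(7 - 51 + √(-15 - 1*(-51)) - 1*(-97)) - 1*20371 = 1/(7 - 51 + √(-15 + 51) + 97) - 20371 = 1/(7 - 51 + √36 + 97) - 20371 = 1/(7 - 51 + 6 + 97) - 20371 = 1/59 - 20371 = -1201888/59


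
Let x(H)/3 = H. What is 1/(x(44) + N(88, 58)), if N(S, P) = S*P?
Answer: 1/5236 ≈ 0.00019099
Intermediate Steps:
x(H) = 3*H
N(S, P) = P*S
1/(x(44) + N(88, 58)) = 1/(3*44 + 58*88) = 1/(132 + 5104) = 1/5236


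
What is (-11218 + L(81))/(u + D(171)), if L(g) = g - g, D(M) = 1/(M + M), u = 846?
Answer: -3836556/289333 ≈ -13.260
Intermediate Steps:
D(M) = 1/(2*M)
L(g) = 0
(-11218 + L(81))/(u + D(171)) = (-11218 + 0)/(846 + (½)/171) = -11218/(846 + (½)*(1/171)) = -11218/(846 + 1/342) = -11218/289333/342 = -11218*342/289333 = -3836556/289333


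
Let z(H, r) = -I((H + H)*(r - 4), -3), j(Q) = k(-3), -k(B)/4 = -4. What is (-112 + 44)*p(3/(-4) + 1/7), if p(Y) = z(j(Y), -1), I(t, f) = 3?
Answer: 204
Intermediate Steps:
k(B) = 16 (k(B) = -4*(-4) = 16)
j(Q) = 16
z(H, r) = -3 (z(H, r) = -1*3 = -3)
p(Y) = -3
(-112 + 44)*p(3/(-4) + 1/7) = (-112 + 44)*(-3) = -68*(-3) = 204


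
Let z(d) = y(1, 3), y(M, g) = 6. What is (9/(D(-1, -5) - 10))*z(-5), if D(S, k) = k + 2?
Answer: -54/13 ≈ -4.1538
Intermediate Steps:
z(d) = 6
D(S, k) = 2 + k
(9/(D(-1, -5) - 10))*z(-5) = (9/((2 - 5) - 10))*6 = (9/(-3 - 10))*6 = (9/(-13))*6 = (9*(-1/13))*6 = -9/13*6 = -54/13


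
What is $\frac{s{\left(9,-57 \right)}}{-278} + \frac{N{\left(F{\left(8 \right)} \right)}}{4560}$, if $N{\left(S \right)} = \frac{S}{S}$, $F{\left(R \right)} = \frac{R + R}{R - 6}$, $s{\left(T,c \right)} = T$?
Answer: $- \frac{20381}{633840} \approx -0.032155$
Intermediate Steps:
$F{\left(R \right)} = \frac{2 R}{-6 + R}$ ($F{\left(R \right)} = \frac{2 R}{R - 6} = \frac{2 R}{-6 + R}$)
$N{\left(S \right)} = 1$
$\frac{s{\left(9,-57 \right)}}{-278} + \frac{N{\left(F{\left(8 \right)} \right)}}{4560} = \frac{9}{-278} + 1 \cdot \frac{1}{4560} = 9 \left(- \frac{1}{278}\right) + 1 \cdot \frac{1}{4560} = - \frac{9}{278} + \frac{1}{4560} = - \frac{20381}{633840}$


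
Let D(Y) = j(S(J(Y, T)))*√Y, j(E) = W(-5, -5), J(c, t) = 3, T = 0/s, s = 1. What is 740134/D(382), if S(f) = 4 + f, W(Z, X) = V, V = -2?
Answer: -370067*√382/382 ≈ -18934.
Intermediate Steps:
T = 0 (T = 0/1 = 0*1 = 0)
W(Z, X) = -2
j(E) = -2
D(Y) = -2*√Y
740134/D(382) = 740134/((-2*√382)) = 740134*(-√382/764) = -370067*√382/382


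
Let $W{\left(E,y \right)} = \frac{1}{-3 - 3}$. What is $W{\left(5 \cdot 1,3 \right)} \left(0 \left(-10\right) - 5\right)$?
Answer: $\frac{5}{6} \approx 0.83333$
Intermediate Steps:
$W{\left(E,y \right)} = - \frac{1}{6}$ ($W{\left(E,y \right)} = \frac{1}{-6} = - \frac{1}{6}$)
$W{\left(5 \cdot 1,3 \right)} \left(0 \left(-10\right) - 5\right) = - \frac{0 \left(-10\right) - 5}{6} = - \frac{0 - 5}{6} = \left(- \frac{1}{6}\right) \left(-5\right) = \frac{5}{6}$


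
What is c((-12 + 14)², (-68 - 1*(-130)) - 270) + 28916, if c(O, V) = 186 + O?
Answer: 29106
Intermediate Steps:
c((-12 + 14)², (-68 - 1*(-130)) - 270) + 28916 = (186 + (-12 + 14)²) + 28916 = (186 + 2²) + 28916 = (186 + 4) + 28916 = 190 + 28916 = 29106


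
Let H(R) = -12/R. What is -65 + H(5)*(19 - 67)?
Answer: 251/5 ≈ 50.200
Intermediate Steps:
-65 + H(5)*(19 - 67) = -65 + (-12/5)*(19 - 67) = -65 - 12*⅕*(-48) = -65 - 12/5*(-48) = -65 + 576/5 = 251/5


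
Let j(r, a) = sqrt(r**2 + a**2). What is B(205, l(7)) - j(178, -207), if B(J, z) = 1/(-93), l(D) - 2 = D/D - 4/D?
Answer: -1/93 - sqrt(74533) ≈ -273.02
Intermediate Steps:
j(r, a) = sqrt(a**2 + r**2)
l(D) = 3 - 4/D (l(D) = 2 + (D/D - 4/D) = 2 + (1 - 4/D) = 3 - 4/D)
B(J, z) = -1/93
B(205, l(7)) - j(178, -207) = -1/93 - sqrt((-207)**2 + 178**2) = -1/93 - sqrt(42849 + 31684) = -1/93 - sqrt(74533)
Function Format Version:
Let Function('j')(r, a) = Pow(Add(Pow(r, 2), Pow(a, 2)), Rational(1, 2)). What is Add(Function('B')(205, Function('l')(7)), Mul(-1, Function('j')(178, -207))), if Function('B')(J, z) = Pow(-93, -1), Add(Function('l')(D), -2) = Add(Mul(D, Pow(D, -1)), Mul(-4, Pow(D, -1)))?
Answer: Add(Rational(-1, 93), Mul(-1, Pow(74533, Rational(1, 2)))) ≈ -273.02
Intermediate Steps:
Function('j')(r, a) = Pow(Add(Pow(a, 2), Pow(r, 2)), Rational(1, 2))
Function('l')(D) = Add(3, Mul(-4, Pow(D, -1))) (Function('l')(D) = Add(2, Add(Mul(D, Pow(D, -1)), Mul(-4, Pow(D, -1)))) = Add(2, Add(1, Mul(-4, Pow(D, -1)))) = Add(3, Mul(-4, Pow(D, -1))))
Function('B')(J, z) = Rational(-1, 93)
Add(Function('B')(205, Function('l')(7)), Mul(-1, Function('j')(178, -207))) = Add(Rational(-1, 93), Mul(-1, Pow(Add(Pow(-207, 2), Pow(178, 2)), Rational(1, 2)))) = Add(Rational(-1, 93), Mul(-1, Pow(Add(42849, 31684), Rational(1, 2)))) = Add(Rational(-1, 93), Mul(-1, Pow(74533, Rational(1, 2))))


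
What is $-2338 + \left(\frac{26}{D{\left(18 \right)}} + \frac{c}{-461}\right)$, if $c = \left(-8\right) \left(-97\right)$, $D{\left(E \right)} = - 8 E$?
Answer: $- \frac{77664761}{33192} \approx -2339.9$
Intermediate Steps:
$c = 776$
$-2338 + \left(\frac{26}{D{\left(18 \right)}} + \frac{c}{-461}\right) = -2338 + \left(\frac{26}{\left(-8\right) 18} + \frac{776}{-461}\right) = -2338 + \left(\frac{26}{-144} + 776 \left(- \frac{1}{461}\right)\right) = -2338 + \left(26 \left(- \frac{1}{144}\right) - \frac{776}{461}\right) = -2338 - \frac{61865}{33192} = - \frac{77664761}{33192}$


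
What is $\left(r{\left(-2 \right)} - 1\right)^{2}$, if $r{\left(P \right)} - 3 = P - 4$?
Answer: $16$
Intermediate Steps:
$r{\left(P \right)} = -1 + P$ ($r{\left(P \right)} = 3 + \left(P - 4\right) = 3 + \left(-4 + P\right) = -1 + P$)
$\left(r{\left(-2 \right)} - 1\right)^{2} = \left(\left(-1 - 2\right) - 1\right)^{2} = \left(-3 - 1\right)^{2} = \left(-4\right)^{2} = 16$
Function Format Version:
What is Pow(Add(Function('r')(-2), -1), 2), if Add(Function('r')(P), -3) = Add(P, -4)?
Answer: 16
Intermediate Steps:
Function('r')(P) = Add(-1, P) (Function('r')(P) = Add(3, Add(P, -4)) = Add(3, Add(-4, P)) = Add(-1, P))
Pow(Add(Function('r')(-2), -1), 2) = Pow(Add(Add(-1, -2), -1), 2) = Pow(Add(-3, -1), 2) = Pow(-4, 2) = 16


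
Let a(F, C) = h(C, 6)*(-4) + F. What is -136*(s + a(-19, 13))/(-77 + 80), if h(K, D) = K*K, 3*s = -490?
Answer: 350200/9 ≈ 38911.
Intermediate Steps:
s = -490/3 (s = (1/3)*(-490) = -490/3 ≈ -163.33)
h(K, D) = K**2
a(F, C) = F - 4*C**2 (a(F, C) = C**2*(-4) + F = -4*C**2 + F = F - 4*C**2)
-136*(s + a(-19, 13))/(-77 + 80) = -136*(-490/3 + (-19 - 4*13**2))/(-77 + 80) = -136/(3/(-490/3 + (-19 - 4*169))) = -136/(3/(-490/3 + (-19 - 676))) = -136/(3/(-490/3 - 695)) = -136/(3/(-2575/3)) = -136/(3*(-3/2575)) = -136/(-9/2575) = -136*(-2575/9) = 350200/9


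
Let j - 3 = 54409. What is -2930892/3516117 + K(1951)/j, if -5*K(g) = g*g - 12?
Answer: -4727029183011/318864930340 ≈ -14.825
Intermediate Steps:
j = 54412 (j = 3 + 54409 = 54412)
K(g) = 12/5 - g²/5 (K(g) = -(g*g - 12)/5 = -(g² - 12)/5 = -(-12 + g²)/5 = 12/5 - g²/5)
-2930892/3516117 + K(1951)/j = -2930892/3516117 + (12/5 - ⅕*1951²)/54412 = -2930892*1/3516117 + (12/5 - ⅕*3806401)*(1/54412) = -976964/1172039 + (12/5 - 3806401/5)*(1/54412) = -976964/1172039 - 3806389/5*1/54412 = -976964/1172039 - 3806389/272060 = -4727029183011/318864930340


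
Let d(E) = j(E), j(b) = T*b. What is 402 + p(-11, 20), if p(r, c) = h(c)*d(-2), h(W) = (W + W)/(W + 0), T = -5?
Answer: 422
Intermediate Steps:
j(b) = -5*b
h(W) = 2 (h(W) = (2*W)/W = 2)
d(E) = -5*E
p(r, c) = 20 (p(r, c) = 2*(-5*(-2)) = 2*10 = 20)
402 + p(-11, 20) = 402 + 20 = 422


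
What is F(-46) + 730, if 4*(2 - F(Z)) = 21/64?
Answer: 187371/256 ≈ 731.92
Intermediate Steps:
F(Z) = 491/256 (F(Z) = 2 - 21/(4*64) = 2 - ¼*21/64 = 2 - 21/256 = 491/256)
F(-46) + 730 = 491/256 + 730 = 187371/256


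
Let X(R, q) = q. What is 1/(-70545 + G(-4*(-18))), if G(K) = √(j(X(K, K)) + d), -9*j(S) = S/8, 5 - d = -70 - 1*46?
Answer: -4703/331773127 - 2*√30/4976596905 ≈ -1.4178e-5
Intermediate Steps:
d = 121 (d = 5 - (-70 - 1*46) = 5 - (-70 - 46) = 5 - 1*(-116) = 5 + 116 = 121)
j(S) = -S/72 (j(S) = -S/(9*8) = -S/72)
G(K) = √(121 - K/72) (G(K) = √(-K/72 + 121) = √(121 - K/72))
1/(-70545 + G(-4*(-18))) = 1/(-70545 + √(17424 - (-8)*(-18))/12) = 1/(-70545 + √(17424 - 2*72)/12) = 1/(-70545 + √(17424 - 144)/12) = 1/(-70545 + √17280/12) = 1/(-70545 + (24*√30)/12) = 1/(-70545 + 2*√30)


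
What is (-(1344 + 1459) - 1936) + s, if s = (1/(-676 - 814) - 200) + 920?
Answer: -5988311/1490 ≈ -4019.0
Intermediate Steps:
s = 1072799/1490 (s = (1/(-1490) - 200) + 920 = (-1/1490 - 200) + 920 = -298001/1490 + 920 = 1072799/1490 ≈ 720.00)
(-(1344 + 1459) - 1936) + s = (-(1344 + 1459) - 1936) + 1072799/1490 = (-1*2803 - 1936) + 1072799/1490 = (-2803 - 1936) + 1072799/1490 = -4739 + 1072799/1490 = -5988311/1490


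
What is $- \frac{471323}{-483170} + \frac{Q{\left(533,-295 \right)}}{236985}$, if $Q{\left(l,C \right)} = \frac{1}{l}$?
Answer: $\frac{11906844987757}{12206130925170} \approx 0.97548$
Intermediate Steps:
$- \frac{471323}{-483170} + \frac{Q{\left(533,-295 \right)}}{236985} = - \frac{471323}{-483170} + \frac{1}{533 \cdot 236985} = \left(-471323\right) \left(- \frac{1}{483170}\right) + \frac{1}{533} \cdot \frac{1}{236985} = \frac{471323}{483170} + \frac{1}{126313005} = \frac{11906844987757}{12206130925170}$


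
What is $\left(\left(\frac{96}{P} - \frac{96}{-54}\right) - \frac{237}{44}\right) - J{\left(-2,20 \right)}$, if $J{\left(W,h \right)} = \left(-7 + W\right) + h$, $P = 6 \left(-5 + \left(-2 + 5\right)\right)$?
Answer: $- \frac{8953}{396} \approx -22.609$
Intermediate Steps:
$P = -12$ ($P = 6 \left(-5 + 3\right) = 6 \left(-2\right) = -12$)
$J{\left(W,h \right)} = -7 + W + h$
$\left(\left(\frac{96}{P} - \frac{96}{-54}\right) - \frac{237}{44}\right) - J{\left(-2,20 \right)} = \left(\left(\frac{96}{-12} - \frac{96}{-54}\right) - \frac{237}{44}\right) - \left(-7 - 2 + 20\right) = \left(\left(96 \left(- \frac{1}{12}\right) - - \frac{16}{9}\right) - 237 \cdot \frac{1}{44}\right) - 11 = \left(\left(-8 + \frac{16}{9}\right) - \frac{237}{44}\right) - 11 = \left(- \frac{56}{9} - \frac{237}{44}\right) - 11 = - \frac{4597}{396} - 11 = - \frac{8953}{396}$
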